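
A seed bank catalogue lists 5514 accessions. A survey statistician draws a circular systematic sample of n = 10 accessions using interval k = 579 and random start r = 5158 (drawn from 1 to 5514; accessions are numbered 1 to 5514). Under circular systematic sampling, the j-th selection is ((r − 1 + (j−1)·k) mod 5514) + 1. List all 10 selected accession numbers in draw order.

Selection 1: 5158
Selection 2: 5158 + 579 = 5737 → 5737 − 5514 = 223
Selection 3: 223 + 579 = 802
Selection 4: 802 + 579 = 1381
Selection 5: 1381 + 579 = 1960
Selection 6: 1960 + 579 = 2539
Selection 7: 2539 + 579 = 3118
Selection 8: 3118 + 579 = 3697
Selection 9: 3697 + 579 = 4276
Selection 10: 4276 + 579 = 4855

5158, 223, 802, 1381, 1960, 2539, 3118, 3697, 4276, 4855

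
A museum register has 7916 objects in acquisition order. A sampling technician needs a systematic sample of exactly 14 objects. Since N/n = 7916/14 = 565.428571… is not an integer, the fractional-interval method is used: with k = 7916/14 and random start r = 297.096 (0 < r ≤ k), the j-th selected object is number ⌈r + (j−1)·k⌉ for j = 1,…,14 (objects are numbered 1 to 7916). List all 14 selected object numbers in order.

298, 863, 1428, 1994, 2559, 3125, 3690, 4256, 4821, 5386, 5952, 6517, 7083, 7648

j=1: r + 0k = 297.096 → ⌈·⌉ = 298
j=2: r + 1k = 862.524571… → ⌈·⌉ = 863
j=3: r + 2k = 1427.953142… → ⌈·⌉ = 1428
j=4: r + 3k = 1993.381714… → ⌈·⌉ = 1994
j=5: r + 4k = 2558.810285… → ⌈·⌉ = 2559
j=6: r + 5k = 3124.238857… → ⌈·⌉ = 3125
j=7: r + 6k = 3689.667428… → ⌈·⌉ = 3690
j=8: r + 7k = 4255.096 → ⌈·⌉ = 4256
j=9: r + 8k = 4820.524571… → ⌈·⌉ = 4821
j=10: r + 9k = 5385.953142… → ⌈·⌉ = 5386
j=11: r + 10k = 5951.381714… → ⌈·⌉ = 5952
j=12: r + 11k = 6516.810285… → ⌈·⌉ = 6517
j=13: r + 12k = 7082.238857… → ⌈·⌉ = 7083
j=14: r + 13k = 7647.667428… → ⌈·⌉ = 7648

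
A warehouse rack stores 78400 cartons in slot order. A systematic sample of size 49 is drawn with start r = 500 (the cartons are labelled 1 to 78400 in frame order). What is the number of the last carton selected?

k = 78400/49 = 1600
49th selection = r + (49−1)·k = 500 + 48×1600 = 500 + 76800 = 77300

77300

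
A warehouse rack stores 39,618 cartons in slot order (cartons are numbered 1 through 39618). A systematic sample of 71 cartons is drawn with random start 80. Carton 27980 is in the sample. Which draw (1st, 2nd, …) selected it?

k = 39618/71 = 558
position = (27980 − 80)/558 + 1 = 27900/558 + 1 = 50 + 1 = 51

51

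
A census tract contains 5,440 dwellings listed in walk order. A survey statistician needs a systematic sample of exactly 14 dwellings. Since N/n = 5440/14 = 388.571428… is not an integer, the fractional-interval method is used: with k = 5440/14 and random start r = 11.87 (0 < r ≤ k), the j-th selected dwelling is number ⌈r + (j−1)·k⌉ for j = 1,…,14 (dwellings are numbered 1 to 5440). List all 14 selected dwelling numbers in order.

j=1: r + 0k = 11.87 → ⌈·⌉ = 12
j=2: r + 1k = 400.441428… → ⌈·⌉ = 401
j=3: r + 2k = 789.012857… → ⌈·⌉ = 790
j=4: r + 3k = 1177.584285… → ⌈·⌉ = 1178
j=5: r + 4k = 1566.155714… → ⌈·⌉ = 1567
j=6: r + 5k = 1954.727142… → ⌈·⌉ = 1955
j=7: r + 6k = 2343.298571… → ⌈·⌉ = 2344
j=8: r + 7k = 2731.87 → ⌈·⌉ = 2732
j=9: r + 8k = 3120.441428… → ⌈·⌉ = 3121
j=10: r + 9k = 3509.012857… → ⌈·⌉ = 3510
j=11: r + 10k = 3897.584285… → ⌈·⌉ = 3898
j=12: r + 11k = 4286.155714… → ⌈·⌉ = 4287
j=13: r + 12k = 4674.727142… → ⌈·⌉ = 4675
j=14: r + 13k = 5063.298571… → ⌈·⌉ = 5064

12, 401, 790, 1178, 1567, 1955, 2344, 2732, 3121, 3510, 3898, 4287, 4675, 5064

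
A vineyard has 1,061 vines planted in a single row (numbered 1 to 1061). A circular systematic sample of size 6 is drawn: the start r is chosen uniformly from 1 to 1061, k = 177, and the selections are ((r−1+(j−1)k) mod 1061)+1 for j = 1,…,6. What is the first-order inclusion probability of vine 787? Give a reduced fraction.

6/1061

For each position j, as r ranges over 1…1061 the j-th selection hits every vine exactly once, so vine 787 is selected for exactly 6 of the 1061 starts.
Inclusion probability = 6/1061.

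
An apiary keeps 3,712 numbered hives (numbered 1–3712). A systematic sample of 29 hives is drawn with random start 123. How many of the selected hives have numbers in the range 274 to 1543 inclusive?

k = 3712/29 = 128
First selection ≥ 274: 123 + ⌈(274−123)/128⌉·128 = 123 + 2×128 = 379
Last selection ≤ 1543: 123 + ⌊(1543−123)/128⌋·128 = 123 + 11×128 = 1531
Count = 11 − 2 + 1 = 10

10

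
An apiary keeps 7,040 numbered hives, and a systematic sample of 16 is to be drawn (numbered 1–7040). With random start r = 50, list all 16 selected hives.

50, 490, 930, 1370, 1810, 2250, 2690, 3130, 3570, 4010, 4450, 4890, 5330, 5770, 6210, 6650

k = N/n = 7040/16 = 440
hive 1: 50
hive 2: 50 + 440 = 490
hive 3: 490 + 440 = 930
hive 4: 930 + 440 = 1370
hive 5: 1370 + 440 = 1810
hive 6: 1810 + 440 = 2250
hive 7: 2250 + 440 = 2690
hive 8: 2690 + 440 = 3130
hive 9: 3130 + 440 = 3570
hive 10: 3570 + 440 = 4010
hive 11: 4010 + 440 = 4450
hive 12: 4450 + 440 = 4890
hive 13: 4890 + 440 = 5330
hive 14: 5330 + 440 = 5770
hive 15: 5770 + 440 = 6210
hive 16: 6210 + 440 = 6650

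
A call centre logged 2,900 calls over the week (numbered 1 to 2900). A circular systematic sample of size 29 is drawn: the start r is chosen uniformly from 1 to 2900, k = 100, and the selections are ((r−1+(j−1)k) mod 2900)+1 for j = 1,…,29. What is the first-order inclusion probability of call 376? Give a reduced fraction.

1/100

For each position j, as r ranges over 1…2900 the j-th selection hits every call exactly once, so call 376 is selected for exactly 29 of the 2900 starts.
Inclusion probability = 29/2900 = 1/100.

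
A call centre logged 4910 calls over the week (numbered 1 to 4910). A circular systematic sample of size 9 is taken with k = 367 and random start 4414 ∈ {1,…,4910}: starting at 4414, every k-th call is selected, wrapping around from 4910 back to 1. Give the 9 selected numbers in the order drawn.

Selection 1: 4414
Selection 2: 4414 + 367 = 4781
Selection 3: 4781 + 367 = 5148 → 5148 − 4910 = 238
Selection 4: 238 + 367 = 605
Selection 5: 605 + 367 = 972
Selection 6: 972 + 367 = 1339
Selection 7: 1339 + 367 = 1706
Selection 8: 1706 + 367 = 2073
Selection 9: 2073 + 367 = 2440

4414, 4781, 238, 605, 972, 1339, 1706, 2073, 2440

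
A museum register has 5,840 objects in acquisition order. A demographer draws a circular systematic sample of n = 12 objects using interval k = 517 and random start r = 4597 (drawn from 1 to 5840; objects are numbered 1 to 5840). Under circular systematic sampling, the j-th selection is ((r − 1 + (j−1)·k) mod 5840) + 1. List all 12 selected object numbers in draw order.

4597, 5114, 5631, 308, 825, 1342, 1859, 2376, 2893, 3410, 3927, 4444

Selection 1: 4597
Selection 2: 4597 + 517 = 5114
Selection 3: 5114 + 517 = 5631
Selection 4: 5631 + 517 = 6148 → 6148 − 5840 = 308
Selection 5: 308 + 517 = 825
Selection 6: 825 + 517 = 1342
Selection 7: 1342 + 517 = 1859
Selection 8: 1859 + 517 = 2376
Selection 9: 2376 + 517 = 2893
Selection 10: 2893 + 517 = 3410
Selection 11: 3410 + 517 = 3927
Selection 12: 3927 + 517 = 4444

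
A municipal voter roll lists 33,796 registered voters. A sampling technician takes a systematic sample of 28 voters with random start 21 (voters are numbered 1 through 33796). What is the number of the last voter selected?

32610

k = 33796/28 = 1207
28th selection = r + (28−1)·k = 21 + 27×1207 = 21 + 32589 = 32610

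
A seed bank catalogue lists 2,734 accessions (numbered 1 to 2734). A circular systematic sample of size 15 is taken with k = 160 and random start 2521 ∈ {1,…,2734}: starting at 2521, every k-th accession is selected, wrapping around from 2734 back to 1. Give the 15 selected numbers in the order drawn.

Selection 1: 2521
Selection 2: 2521 + 160 = 2681
Selection 3: 2681 + 160 = 2841 → 2841 − 2734 = 107
Selection 4: 107 + 160 = 267
Selection 5: 267 + 160 = 427
Selection 6: 427 + 160 = 587
Selection 7: 587 + 160 = 747
Selection 8: 747 + 160 = 907
Selection 9: 907 + 160 = 1067
Selection 10: 1067 + 160 = 1227
Selection 11: 1227 + 160 = 1387
Selection 12: 1387 + 160 = 1547
Selection 13: 1547 + 160 = 1707
Selection 14: 1707 + 160 = 1867
Selection 15: 1867 + 160 = 2027

2521, 2681, 107, 267, 427, 587, 747, 907, 1067, 1227, 1387, 1547, 1707, 1867, 2027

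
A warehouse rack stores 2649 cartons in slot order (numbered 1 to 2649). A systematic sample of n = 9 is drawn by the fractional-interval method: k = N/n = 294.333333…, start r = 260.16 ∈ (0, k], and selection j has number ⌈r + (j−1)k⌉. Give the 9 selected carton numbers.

261, 555, 849, 1144, 1438, 1732, 2027, 2321, 2615

j=1: r + 0k = 260.16 → ⌈·⌉ = 261
j=2: r + 1k = 554.493333… → ⌈·⌉ = 555
j=3: r + 2k = 848.826666… → ⌈·⌉ = 849
j=4: r + 3k = 1143.16 → ⌈·⌉ = 1144
j=5: r + 4k = 1437.493333… → ⌈·⌉ = 1438
j=6: r + 5k = 1731.826666… → ⌈·⌉ = 1732
j=7: r + 6k = 2026.16 → ⌈·⌉ = 2027
j=8: r + 7k = 2320.493333… → ⌈·⌉ = 2321
j=9: r + 8k = 2614.826666… → ⌈·⌉ = 2615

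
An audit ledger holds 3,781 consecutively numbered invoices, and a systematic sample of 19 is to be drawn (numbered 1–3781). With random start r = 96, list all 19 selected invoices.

k = N/n = 3781/19 = 199
invoice 1: 96
invoice 2: 96 + 199 = 295
invoice 3: 295 + 199 = 494
invoice 4: 494 + 199 = 693
invoice 5: 693 + 199 = 892
invoice 6: 892 + 199 = 1091
invoice 7: 1091 + 199 = 1290
invoice 8: 1290 + 199 = 1489
invoice 9: 1489 + 199 = 1688
invoice 10: 1688 + 199 = 1887
invoice 11: 1887 + 199 = 2086
invoice 12: 2086 + 199 = 2285
invoice 13: 2285 + 199 = 2484
invoice 14: 2484 + 199 = 2683
invoice 15: 2683 + 199 = 2882
invoice 16: 2882 + 199 = 3081
invoice 17: 3081 + 199 = 3280
invoice 18: 3280 + 199 = 3479
invoice 19: 3479 + 199 = 3678

96, 295, 494, 693, 892, 1091, 1290, 1489, 1688, 1887, 2086, 2285, 2484, 2683, 2882, 3081, 3280, 3479, 3678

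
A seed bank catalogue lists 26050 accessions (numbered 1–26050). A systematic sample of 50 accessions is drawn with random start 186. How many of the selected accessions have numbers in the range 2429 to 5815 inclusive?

k = 26050/50 = 521
First selection ≥ 2429: 186 + ⌈(2429−186)/521⌉·521 = 186 + 5×521 = 2791
Last selection ≤ 5815: 186 + ⌊(5815−186)/521⌋·521 = 186 + 10×521 = 5396
Count = 10 − 5 + 1 = 6

6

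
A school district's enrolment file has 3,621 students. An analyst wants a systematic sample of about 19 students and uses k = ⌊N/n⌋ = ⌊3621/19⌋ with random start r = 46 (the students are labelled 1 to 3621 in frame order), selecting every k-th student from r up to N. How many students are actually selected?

k = ⌊3621/19⌋ = 190
Achieved size = ⌊(3621 − 46)/190⌋ + 1 = ⌊3575/190⌋ + 1 = 18 + 1 = 19
(last selection: 46 + 18×190 = 3466 ≤ 3621; next would be 3656 > 3621)

19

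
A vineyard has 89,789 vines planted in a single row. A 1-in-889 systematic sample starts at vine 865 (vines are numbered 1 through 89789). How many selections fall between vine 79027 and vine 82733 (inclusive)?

5

k = 889
First selection ≥ 79027: 865 + ⌈(79027−865)/889⌉·889 = 865 + 88×889 = 79097
Last selection ≤ 82733: 865 + ⌊(82733−865)/889⌋·889 = 865 + 92×889 = 82653
Count = 92 − 88 + 1 = 5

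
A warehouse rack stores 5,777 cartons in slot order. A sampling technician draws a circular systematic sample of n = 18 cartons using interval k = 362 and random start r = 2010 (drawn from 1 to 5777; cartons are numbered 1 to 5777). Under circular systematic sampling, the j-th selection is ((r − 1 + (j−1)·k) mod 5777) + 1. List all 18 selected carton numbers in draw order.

Selection 1: 2010
Selection 2: 2010 + 362 = 2372
Selection 3: 2372 + 362 = 2734
Selection 4: 2734 + 362 = 3096
Selection 5: 3096 + 362 = 3458
Selection 6: 3458 + 362 = 3820
Selection 7: 3820 + 362 = 4182
Selection 8: 4182 + 362 = 4544
Selection 9: 4544 + 362 = 4906
Selection 10: 4906 + 362 = 5268
Selection 11: 5268 + 362 = 5630
Selection 12: 5630 + 362 = 5992 → 5992 − 5777 = 215
Selection 13: 215 + 362 = 577
Selection 14: 577 + 362 = 939
Selection 15: 939 + 362 = 1301
Selection 16: 1301 + 362 = 1663
Selection 17: 1663 + 362 = 2025
Selection 18: 2025 + 362 = 2387

2010, 2372, 2734, 3096, 3458, 3820, 4182, 4544, 4906, 5268, 5630, 215, 577, 939, 1301, 1663, 2025, 2387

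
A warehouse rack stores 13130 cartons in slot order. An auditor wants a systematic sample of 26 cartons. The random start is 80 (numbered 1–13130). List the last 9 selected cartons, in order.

k = N/n = 13130/26 = 505
18th selection = 80 + 17×505 = 8665
19th: 8665 + 505 = 9170
20th: 9170 + 505 = 9675
21st: 9675 + 505 = 10180
22nd: 10180 + 505 = 10685
23rd: 10685 + 505 = 11190
24th: 11190 + 505 = 11695
25th: 11695 + 505 = 12200
26th: 12200 + 505 = 12705

8665, 9170, 9675, 10180, 10685, 11190, 11695, 12200, 12705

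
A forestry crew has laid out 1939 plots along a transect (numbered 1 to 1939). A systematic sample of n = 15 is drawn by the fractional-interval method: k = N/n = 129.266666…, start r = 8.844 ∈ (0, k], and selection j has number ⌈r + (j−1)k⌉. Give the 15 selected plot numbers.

j=1: r + 0k = 8.844 → ⌈·⌉ = 9
j=2: r + 1k = 138.110666… → ⌈·⌉ = 139
j=3: r + 2k = 267.377333… → ⌈·⌉ = 268
j=4: r + 3k = 396.644 → ⌈·⌉ = 397
j=5: r + 4k = 525.910666… → ⌈·⌉ = 526
j=6: r + 5k = 655.177333… → ⌈·⌉ = 656
j=7: r + 6k = 784.444 → ⌈·⌉ = 785
j=8: r + 7k = 913.710666… → ⌈·⌉ = 914
j=9: r + 8k = 1042.977333… → ⌈·⌉ = 1043
j=10: r + 9k = 1172.244 → ⌈·⌉ = 1173
j=11: r + 10k = 1301.510666… → ⌈·⌉ = 1302
j=12: r + 11k = 1430.777333… → ⌈·⌉ = 1431
j=13: r + 12k = 1560.044 → ⌈·⌉ = 1561
j=14: r + 13k = 1689.310666… → ⌈·⌉ = 1690
j=15: r + 14k = 1818.577333… → ⌈·⌉ = 1819

9, 139, 268, 397, 526, 656, 785, 914, 1043, 1173, 1302, 1431, 1561, 1690, 1819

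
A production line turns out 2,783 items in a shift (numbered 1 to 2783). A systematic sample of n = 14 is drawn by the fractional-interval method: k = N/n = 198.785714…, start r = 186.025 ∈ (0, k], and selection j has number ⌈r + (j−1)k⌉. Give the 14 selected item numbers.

j=1: r + 0k = 186.025 → ⌈·⌉ = 187
j=2: r + 1k = 384.810714… → ⌈·⌉ = 385
j=3: r + 2k = 583.596428… → ⌈·⌉ = 584
j=4: r + 3k = 782.382142… → ⌈·⌉ = 783
j=5: r + 4k = 981.167857… → ⌈·⌉ = 982
j=6: r + 5k = 1179.953571… → ⌈·⌉ = 1180
j=7: r + 6k = 1378.739285… → ⌈·⌉ = 1379
j=8: r + 7k = 1577.525 → ⌈·⌉ = 1578
j=9: r + 8k = 1776.310714… → ⌈·⌉ = 1777
j=10: r + 9k = 1975.096428… → ⌈·⌉ = 1976
j=11: r + 10k = 2173.882142… → ⌈·⌉ = 2174
j=12: r + 11k = 2372.667857… → ⌈·⌉ = 2373
j=13: r + 12k = 2571.453571… → ⌈·⌉ = 2572
j=14: r + 13k = 2770.239285… → ⌈·⌉ = 2771

187, 385, 584, 783, 982, 1180, 1379, 1578, 1777, 1976, 2174, 2373, 2572, 2771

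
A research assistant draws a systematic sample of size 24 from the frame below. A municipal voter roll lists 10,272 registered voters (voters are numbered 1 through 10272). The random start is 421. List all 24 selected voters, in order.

421, 849, 1277, 1705, 2133, 2561, 2989, 3417, 3845, 4273, 4701, 5129, 5557, 5985, 6413, 6841, 7269, 7697, 8125, 8553, 8981, 9409, 9837, 10265

k = N/n = 10272/24 = 428
voter 1: 421
voter 2: 421 + 428 = 849
voter 3: 849 + 428 = 1277
voter 4: 1277 + 428 = 1705
voter 5: 1705 + 428 = 2133
voter 6: 2133 + 428 = 2561
voter 7: 2561 + 428 = 2989
voter 8: 2989 + 428 = 3417
voter 9: 3417 + 428 = 3845
voter 10: 3845 + 428 = 4273
voter 11: 4273 + 428 = 4701
voter 12: 4701 + 428 = 5129
voter 13: 5129 + 428 = 5557
voter 14: 5557 + 428 = 5985
voter 15: 5985 + 428 = 6413
voter 16: 6413 + 428 = 6841
voter 17: 6841 + 428 = 7269
voter 18: 7269 + 428 = 7697
voter 19: 7697 + 428 = 8125
voter 20: 8125 + 428 = 8553
voter 21: 8553 + 428 = 8981
voter 22: 8981 + 428 = 9409
voter 23: 9409 + 428 = 9837
voter 24: 9837 + 428 = 10265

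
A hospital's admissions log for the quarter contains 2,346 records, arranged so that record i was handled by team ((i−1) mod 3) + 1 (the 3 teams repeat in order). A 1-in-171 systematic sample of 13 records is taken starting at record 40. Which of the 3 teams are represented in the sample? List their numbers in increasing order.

1

Consecutive selections differ by k = 171, so their team numbers differ by 171 mod 3 = 0.
gcd(171, 3) = 3, so the sample visits 3/3 = 1 distinct residues mod 3.
Start 40 is team 1; the teams hit are 1.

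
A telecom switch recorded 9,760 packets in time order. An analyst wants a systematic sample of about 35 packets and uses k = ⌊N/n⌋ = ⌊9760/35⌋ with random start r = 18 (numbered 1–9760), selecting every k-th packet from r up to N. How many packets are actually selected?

k = ⌊9760/35⌋ = 278
Achieved size = ⌊(9760 − 18)/278⌋ + 1 = ⌊9742/278⌋ + 1 = 35 + 1 = 36
(last selection: 18 + 35×278 = 9748 ≤ 9760; next would be 10026 > 9760)

36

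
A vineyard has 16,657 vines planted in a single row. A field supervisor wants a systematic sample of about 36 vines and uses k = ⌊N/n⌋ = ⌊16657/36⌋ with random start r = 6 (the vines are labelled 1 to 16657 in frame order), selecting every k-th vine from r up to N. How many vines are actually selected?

k = ⌊16657/36⌋ = 462
Achieved size = ⌊(16657 − 6)/462⌋ + 1 = ⌊16651/462⌋ + 1 = 36 + 1 = 37
(last selection: 6 + 36×462 = 16638 ≤ 16657; next would be 17100 > 16657)

37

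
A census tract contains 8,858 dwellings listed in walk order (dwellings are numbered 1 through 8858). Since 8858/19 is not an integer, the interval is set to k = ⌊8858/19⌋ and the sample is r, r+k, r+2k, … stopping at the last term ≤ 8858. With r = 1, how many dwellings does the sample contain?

k = ⌊8858/19⌋ = 466
Achieved size = ⌊(8858 − 1)/466⌋ + 1 = ⌊8857/466⌋ + 1 = 19 + 1 = 20
(last selection: 1 + 19×466 = 8855 ≤ 8858; next would be 9321 > 8858)

20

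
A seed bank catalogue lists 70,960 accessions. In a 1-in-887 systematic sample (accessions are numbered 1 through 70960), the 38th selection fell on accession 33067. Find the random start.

k = 887
r = 33067 − (38−1)×887 = 33067 − 32819 = 248

248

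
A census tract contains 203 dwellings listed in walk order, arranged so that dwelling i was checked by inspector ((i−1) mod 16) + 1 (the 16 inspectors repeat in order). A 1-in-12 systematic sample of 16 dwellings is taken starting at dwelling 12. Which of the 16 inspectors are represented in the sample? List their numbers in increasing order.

Consecutive selections differ by k = 12, so their inspector numbers differ by 12 mod 16 = 12.
gcd(12, 16) = 4, so the sample visits 16/4 = 4 distinct residues mod 16.
Start 12 is inspector 12; the inspectors hit are 4, 8, 12, 16.

4, 8, 12, 16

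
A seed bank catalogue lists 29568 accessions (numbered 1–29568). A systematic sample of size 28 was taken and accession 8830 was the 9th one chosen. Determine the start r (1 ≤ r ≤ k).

382

k = 29568/28 = 1056
r = 8830 − (9−1)×1056 = 8830 − 8448 = 382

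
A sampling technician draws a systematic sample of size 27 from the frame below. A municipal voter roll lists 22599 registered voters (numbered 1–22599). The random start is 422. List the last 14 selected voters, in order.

11303, 12140, 12977, 13814, 14651, 15488, 16325, 17162, 17999, 18836, 19673, 20510, 21347, 22184

k = N/n = 22599/27 = 837
14th selection = 422 + 13×837 = 11303
15th: 11303 + 837 = 12140
16th: 12140 + 837 = 12977
17th: 12977 + 837 = 13814
18th: 13814 + 837 = 14651
19th: 14651 + 837 = 15488
20th: 15488 + 837 = 16325
21st: 16325 + 837 = 17162
22nd: 17162 + 837 = 17999
23rd: 17999 + 837 = 18836
24th: 18836 + 837 = 19673
25th: 19673 + 837 = 20510
26th: 20510 + 837 = 21347
27th: 21347 + 837 = 22184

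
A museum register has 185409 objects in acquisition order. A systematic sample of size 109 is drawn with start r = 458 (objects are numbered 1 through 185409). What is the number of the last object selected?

k = 185409/109 = 1701
109th selection = r + (109−1)·k = 458 + 108×1701 = 458 + 183708 = 184166

184166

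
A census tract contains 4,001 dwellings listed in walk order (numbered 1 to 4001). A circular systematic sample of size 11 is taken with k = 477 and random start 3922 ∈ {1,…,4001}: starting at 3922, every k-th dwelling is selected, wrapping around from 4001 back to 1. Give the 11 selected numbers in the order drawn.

3922, 398, 875, 1352, 1829, 2306, 2783, 3260, 3737, 213, 690

Selection 1: 3922
Selection 2: 3922 + 477 = 4399 → 4399 − 4001 = 398
Selection 3: 398 + 477 = 875
Selection 4: 875 + 477 = 1352
Selection 5: 1352 + 477 = 1829
Selection 6: 1829 + 477 = 2306
Selection 7: 2306 + 477 = 2783
Selection 8: 2783 + 477 = 3260
Selection 9: 3260 + 477 = 3737
Selection 10: 3737 + 477 = 4214 → 4214 − 4001 = 213
Selection 11: 213 + 477 = 690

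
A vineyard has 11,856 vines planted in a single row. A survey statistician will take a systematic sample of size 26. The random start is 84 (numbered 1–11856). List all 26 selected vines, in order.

k = N/n = 11856/26 = 456
vine 1: 84
vine 2: 84 + 456 = 540
vine 3: 540 + 456 = 996
vine 4: 996 + 456 = 1452
vine 5: 1452 + 456 = 1908
vine 6: 1908 + 456 = 2364
vine 7: 2364 + 456 = 2820
vine 8: 2820 + 456 = 3276
vine 9: 3276 + 456 = 3732
vine 10: 3732 + 456 = 4188
vine 11: 4188 + 456 = 4644
vine 12: 4644 + 456 = 5100
vine 13: 5100 + 456 = 5556
vine 14: 5556 + 456 = 6012
vine 15: 6012 + 456 = 6468
vine 16: 6468 + 456 = 6924
vine 17: 6924 + 456 = 7380
vine 18: 7380 + 456 = 7836
vine 19: 7836 + 456 = 8292
vine 20: 8292 + 456 = 8748
vine 21: 8748 + 456 = 9204
vine 22: 9204 + 456 = 9660
vine 23: 9660 + 456 = 10116
vine 24: 10116 + 456 = 10572
vine 25: 10572 + 456 = 11028
vine 26: 11028 + 456 = 11484

84, 540, 996, 1452, 1908, 2364, 2820, 3276, 3732, 4188, 4644, 5100, 5556, 6012, 6468, 6924, 7380, 7836, 8292, 8748, 9204, 9660, 10116, 10572, 11028, 11484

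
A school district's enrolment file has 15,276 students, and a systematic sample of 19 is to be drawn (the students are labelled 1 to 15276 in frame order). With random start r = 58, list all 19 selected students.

58, 862, 1666, 2470, 3274, 4078, 4882, 5686, 6490, 7294, 8098, 8902, 9706, 10510, 11314, 12118, 12922, 13726, 14530

k = N/n = 15276/19 = 804
student 1: 58
student 2: 58 + 804 = 862
student 3: 862 + 804 = 1666
student 4: 1666 + 804 = 2470
student 5: 2470 + 804 = 3274
student 6: 3274 + 804 = 4078
student 7: 4078 + 804 = 4882
student 8: 4882 + 804 = 5686
student 9: 5686 + 804 = 6490
student 10: 6490 + 804 = 7294
student 11: 7294 + 804 = 8098
student 12: 8098 + 804 = 8902
student 13: 8902 + 804 = 9706
student 14: 9706 + 804 = 10510
student 15: 10510 + 804 = 11314
student 16: 11314 + 804 = 12118
student 17: 12118 + 804 = 12922
student 18: 12922 + 804 = 13726
student 19: 13726 + 804 = 14530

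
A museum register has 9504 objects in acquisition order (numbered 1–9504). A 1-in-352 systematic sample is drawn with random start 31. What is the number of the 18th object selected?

6015

k = 352
18th selection = r + (18−1)·k = 31 + 17×352 = 31 + 5984 = 6015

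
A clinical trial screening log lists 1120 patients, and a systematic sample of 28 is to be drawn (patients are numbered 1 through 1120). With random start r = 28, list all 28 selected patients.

k = N/n = 1120/28 = 40
patient 1: 28
patient 2: 28 + 40 = 68
patient 3: 68 + 40 = 108
patient 4: 108 + 40 = 148
patient 5: 148 + 40 = 188
patient 6: 188 + 40 = 228
patient 7: 228 + 40 = 268
patient 8: 268 + 40 = 308
patient 9: 308 + 40 = 348
patient 10: 348 + 40 = 388
patient 11: 388 + 40 = 428
patient 12: 428 + 40 = 468
patient 13: 468 + 40 = 508
patient 14: 508 + 40 = 548
patient 15: 548 + 40 = 588
patient 16: 588 + 40 = 628
patient 17: 628 + 40 = 668
patient 18: 668 + 40 = 708
patient 19: 708 + 40 = 748
patient 20: 748 + 40 = 788
patient 21: 788 + 40 = 828
patient 22: 828 + 40 = 868
patient 23: 868 + 40 = 908
patient 24: 908 + 40 = 948
patient 25: 948 + 40 = 988
patient 26: 988 + 40 = 1028
patient 27: 1028 + 40 = 1068
patient 28: 1068 + 40 = 1108

28, 68, 108, 148, 188, 228, 268, 308, 348, 388, 428, 468, 508, 548, 588, 628, 668, 708, 748, 788, 828, 868, 908, 948, 988, 1028, 1068, 1108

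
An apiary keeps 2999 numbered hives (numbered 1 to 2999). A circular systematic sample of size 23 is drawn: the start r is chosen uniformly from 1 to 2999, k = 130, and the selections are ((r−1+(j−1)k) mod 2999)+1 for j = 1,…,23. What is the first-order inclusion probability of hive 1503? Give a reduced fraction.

For each position j, as r ranges over 1…2999 the j-th selection hits every hive exactly once, so hive 1503 is selected for exactly 23 of the 2999 starts.
Inclusion probability = 23/2999.

23/2999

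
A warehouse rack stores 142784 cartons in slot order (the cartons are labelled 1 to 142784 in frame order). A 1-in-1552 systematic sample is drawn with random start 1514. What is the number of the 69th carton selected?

107050

k = 1552
69th selection = r + (69−1)·k = 1514 + 68×1552 = 1514 + 105536 = 107050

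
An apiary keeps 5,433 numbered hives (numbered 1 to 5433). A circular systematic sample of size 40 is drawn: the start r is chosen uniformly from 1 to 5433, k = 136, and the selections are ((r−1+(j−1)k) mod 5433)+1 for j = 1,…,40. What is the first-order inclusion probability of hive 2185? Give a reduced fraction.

For each position j, as r ranges over 1…5433 the j-th selection hits every hive exactly once, so hive 2185 is selected for exactly 40 of the 5433 starts.
Inclusion probability = 40/5433.

40/5433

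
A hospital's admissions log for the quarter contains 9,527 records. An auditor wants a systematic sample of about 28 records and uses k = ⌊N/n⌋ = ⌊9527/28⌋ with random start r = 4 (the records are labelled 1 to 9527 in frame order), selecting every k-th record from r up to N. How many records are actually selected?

29

k = ⌊9527/28⌋ = 340
Achieved size = ⌊(9527 − 4)/340⌋ + 1 = ⌊9523/340⌋ + 1 = 28 + 1 = 29
(last selection: 4 + 28×340 = 9524 ≤ 9527; next would be 9864 > 9527)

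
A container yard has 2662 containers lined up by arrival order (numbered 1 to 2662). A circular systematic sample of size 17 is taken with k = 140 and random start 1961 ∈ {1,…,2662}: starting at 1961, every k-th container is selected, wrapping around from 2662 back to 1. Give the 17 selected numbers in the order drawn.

1961, 2101, 2241, 2381, 2521, 2661, 139, 279, 419, 559, 699, 839, 979, 1119, 1259, 1399, 1539

Selection 1: 1961
Selection 2: 1961 + 140 = 2101
Selection 3: 2101 + 140 = 2241
Selection 4: 2241 + 140 = 2381
Selection 5: 2381 + 140 = 2521
Selection 6: 2521 + 140 = 2661
Selection 7: 2661 + 140 = 2801 → 2801 − 2662 = 139
Selection 8: 139 + 140 = 279
Selection 9: 279 + 140 = 419
Selection 10: 419 + 140 = 559
Selection 11: 559 + 140 = 699
Selection 12: 699 + 140 = 839
Selection 13: 839 + 140 = 979
Selection 14: 979 + 140 = 1119
Selection 15: 1119 + 140 = 1259
Selection 16: 1259 + 140 = 1399
Selection 17: 1399 + 140 = 1539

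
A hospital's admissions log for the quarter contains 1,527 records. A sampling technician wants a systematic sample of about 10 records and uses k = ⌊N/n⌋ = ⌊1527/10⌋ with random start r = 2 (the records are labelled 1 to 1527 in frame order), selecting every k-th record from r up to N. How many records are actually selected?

k = ⌊1527/10⌋ = 152
Achieved size = ⌊(1527 − 2)/152⌋ + 1 = ⌊1525/152⌋ + 1 = 10 + 1 = 11
(last selection: 2 + 10×152 = 1522 ≤ 1527; next would be 1674 > 1527)

11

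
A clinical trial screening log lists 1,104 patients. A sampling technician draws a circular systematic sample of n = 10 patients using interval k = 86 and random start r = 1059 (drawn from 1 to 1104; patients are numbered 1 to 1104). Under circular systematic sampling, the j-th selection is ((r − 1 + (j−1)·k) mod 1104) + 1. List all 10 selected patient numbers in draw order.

1059, 41, 127, 213, 299, 385, 471, 557, 643, 729

Selection 1: 1059
Selection 2: 1059 + 86 = 1145 → 1145 − 1104 = 41
Selection 3: 41 + 86 = 127
Selection 4: 127 + 86 = 213
Selection 5: 213 + 86 = 299
Selection 6: 299 + 86 = 385
Selection 7: 385 + 86 = 471
Selection 8: 471 + 86 = 557
Selection 9: 557 + 86 = 643
Selection 10: 643 + 86 = 729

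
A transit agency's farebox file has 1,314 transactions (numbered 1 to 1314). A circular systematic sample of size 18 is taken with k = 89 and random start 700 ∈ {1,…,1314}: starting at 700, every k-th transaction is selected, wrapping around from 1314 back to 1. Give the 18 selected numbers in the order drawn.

700, 789, 878, 967, 1056, 1145, 1234, 9, 98, 187, 276, 365, 454, 543, 632, 721, 810, 899

Selection 1: 700
Selection 2: 700 + 89 = 789
Selection 3: 789 + 89 = 878
Selection 4: 878 + 89 = 967
Selection 5: 967 + 89 = 1056
Selection 6: 1056 + 89 = 1145
Selection 7: 1145 + 89 = 1234
Selection 8: 1234 + 89 = 1323 → 1323 − 1314 = 9
Selection 9: 9 + 89 = 98
Selection 10: 98 + 89 = 187
Selection 11: 187 + 89 = 276
Selection 12: 276 + 89 = 365
Selection 13: 365 + 89 = 454
Selection 14: 454 + 89 = 543
Selection 15: 543 + 89 = 632
Selection 16: 632 + 89 = 721
Selection 17: 721 + 89 = 810
Selection 18: 810 + 89 = 899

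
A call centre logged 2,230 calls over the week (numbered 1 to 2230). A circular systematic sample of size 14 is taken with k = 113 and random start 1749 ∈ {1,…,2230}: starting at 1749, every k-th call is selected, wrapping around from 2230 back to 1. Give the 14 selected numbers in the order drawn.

1749, 1862, 1975, 2088, 2201, 84, 197, 310, 423, 536, 649, 762, 875, 988

Selection 1: 1749
Selection 2: 1749 + 113 = 1862
Selection 3: 1862 + 113 = 1975
Selection 4: 1975 + 113 = 2088
Selection 5: 2088 + 113 = 2201
Selection 6: 2201 + 113 = 2314 → 2314 − 2230 = 84
Selection 7: 84 + 113 = 197
Selection 8: 197 + 113 = 310
Selection 9: 310 + 113 = 423
Selection 10: 423 + 113 = 536
Selection 11: 536 + 113 = 649
Selection 12: 649 + 113 = 762
Selection 13: 762 + 113 = 875
Selection 14: 875 + 113 = 988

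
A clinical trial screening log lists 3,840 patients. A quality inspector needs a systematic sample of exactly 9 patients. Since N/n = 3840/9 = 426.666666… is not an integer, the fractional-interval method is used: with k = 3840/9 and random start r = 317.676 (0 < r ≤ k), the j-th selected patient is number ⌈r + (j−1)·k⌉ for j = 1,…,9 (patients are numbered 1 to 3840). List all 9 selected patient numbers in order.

j=1: r + 0k = 317.676 → ⌈·⌉ = 318
j=2: r + 1k = 744.342666… → ⌈·⌉ = 745
j=3: r + 2k = 1171.009333… → ⌈·⌉ = 1172
j=4: r + 3k = 1597.676 → ⌈·⌉ = 1598
j=5: r + 4k = 2024.342666… → ⌈·⌉ = 2025
j=6: r + 5k = 2451.009333… → ⌈·⌉ = 2452
j=7: r + 6k = 2877.676 → ⌈·⌉ = 2878
j=8: r + 7k = 3304.342666… → ⌈·⌉ = 3305
j=9: r + 8k = 3731.009333… → ⌈·⌉ = 3732

318, 745, 1172, 1598, 2025, 2452, 2878, 3305, 3732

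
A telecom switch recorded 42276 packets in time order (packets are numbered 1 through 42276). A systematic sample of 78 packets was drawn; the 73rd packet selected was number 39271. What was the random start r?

k = 42276/78 = 542
r = 39271 − (73−1)×542 = 39271 − 39024 = 247

247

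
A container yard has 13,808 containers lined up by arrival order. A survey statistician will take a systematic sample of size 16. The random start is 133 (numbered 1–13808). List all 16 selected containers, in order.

133, 996, 1859, 2722, 3585, 4448, 5311, 6174, 7037, 7900, 8763, 9626, 10489, 11352, 12215, 13078

k = N/n = 13808/16 = 863
container 1: 133
container 2: 133 + 863 = 996
container 3: 996 + 863 = 1859
container 4: 1859 + 863 = 2722
container 5: 2722 + 863 = 3585
container 6: 3585 + 863 = 4448
container 7: 4448 + 863 = 5311
container 8: 5311 + 863 = 6174
container 9: 6174 + 863 = 7037
container 10: 7037 + 863 = 7900
container 11: 7900 + 863 = 8763
container 12: 8763 + 863 = 9626
container 13: 9626 + 863 = 10489
container 14: 10489 + 863 = 11352
container 15: 11352 + 863 = 12215
container 16: 12215 + 863 = 13078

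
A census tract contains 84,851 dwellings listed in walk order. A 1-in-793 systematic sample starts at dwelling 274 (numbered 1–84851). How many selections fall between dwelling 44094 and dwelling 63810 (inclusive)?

k = 793
First selection ≥ 44094: 274 + ⌈(44094−274)/793⌉·793 = 274 + 56×793 = 44682
Last selection ≤ 63810: 274 + ⌊(63810−274)/793⌋·793 = 274 + 80×793 = 63714
Count = 80 − 56 + 1 = 25

25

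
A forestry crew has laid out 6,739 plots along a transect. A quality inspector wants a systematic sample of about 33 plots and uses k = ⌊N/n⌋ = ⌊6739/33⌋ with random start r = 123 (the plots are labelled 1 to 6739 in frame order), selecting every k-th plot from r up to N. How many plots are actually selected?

k = ⌊6739/33⌋ = 204
Achieved size = ⌊(6739 − 123)/204⌋ + 1 = ⌊6616/204⌋ + 1 = 32 + 1 = 33
(last selection: 123 + 32×204 = 6651 ≤ 6739; next would be 6855 > 6739)

33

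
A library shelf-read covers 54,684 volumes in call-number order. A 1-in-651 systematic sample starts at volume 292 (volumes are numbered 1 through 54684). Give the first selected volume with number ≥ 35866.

36097

k = 651
Steps past start: ⌈(35866 − 292)/651⌉ = ⌈35574/651⌉ = 55
Selected volume: 292 + 55×651 = 36097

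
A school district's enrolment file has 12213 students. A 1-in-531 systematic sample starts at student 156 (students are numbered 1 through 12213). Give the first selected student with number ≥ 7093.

k = 531
Steps past start: ⌈(7093 − 156)/531⌉ = ⌈6937/531⌉ = 14
Selected student: 156 + 14×531 = 7590

7590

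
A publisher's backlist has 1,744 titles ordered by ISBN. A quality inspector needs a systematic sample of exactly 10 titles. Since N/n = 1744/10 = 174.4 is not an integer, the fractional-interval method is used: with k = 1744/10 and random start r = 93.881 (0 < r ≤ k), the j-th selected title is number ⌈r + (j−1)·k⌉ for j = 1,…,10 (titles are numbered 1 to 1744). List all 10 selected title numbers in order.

j=1: r + 0k = 93.881 → ⌈·⌉ = 94
j=2: r + 1k = 268.281 → ⌈·⌉ = 269
j=3: r + 2k = 442.681 → ⌈·⌉ = 443
j=4: r + 3k = 617.081 → ⌈·⌉ = 618
j=5: r + 4k = 791.481 → ⌈·⌉ = 792
j=6: r + 5k = 965.881 → ⌈·⌉ = 966
j=7: r + 6k = 1140.281 → ⌈·⌉ = 1141
j=8: r + 7k = 1314.681 → ⌈·⌉ = 1315
j=9: r + 8k = 1489.081 → ⌈·⌉ = 1490
j=10: r + 9k = 1663.481 → ⌈·⌉ = 1664

94, 269, 443, 618, 792, 966, 1141, 1315, 1490, 1664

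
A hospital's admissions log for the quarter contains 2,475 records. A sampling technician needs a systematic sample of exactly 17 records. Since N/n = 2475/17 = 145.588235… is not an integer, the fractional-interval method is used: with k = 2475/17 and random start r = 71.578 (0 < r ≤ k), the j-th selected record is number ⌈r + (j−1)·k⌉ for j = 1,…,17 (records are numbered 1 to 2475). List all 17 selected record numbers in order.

j=1: r + 0k = 71.578 → ⌈·⌉ = 72
j=2: r + 1k = 217.166235… → ⌈·⌉ = 218
j=3: r + 2k = 362.754470… → ⌈·⌉ = 363
j=4: r + 3k = 508.342705… → ⌈·⌉ = 509
j=5: r + 4k = 653.930941… → ⌈·⌉ = 654
j=6: r + 5k = 799.519176… → ⌈·⌉ = 800
j=7: r + 6k = 945.107411… → ⌈·⌉ = 946
j=8: r + 7k = 1090.695647… → ⌈·⌉ = 1091
j=9: r + 8k = 1236.283882… → ⌈·⌉ = 1237
j=10: r + 9k = 1381.872117… → ⌈·⌉ = 1382
j=11: r + 10k = 1527.460352… → ⌈·⌉ = 1528
j=12: r + 11k = 1673.048588… → ⌈·⌉ = 1674
j=13: r + 12k = 1818.636823… → ⌈·⌉ = 1819
j=14: r + 13k = 1964.225058… → ⌈·⌉ = 1965
j=15: r + 14k = 2109.813294… → ⌈·⌉ = 2110
j=16: r + 15k = 2255.401529… → ⌈·⌉ = 2256
j=17: r + 16k = 2400.989764… → ⌈·⌉ = 2401

72, 218, 363, 509, 654, 800, 946, 1091, 1237, 1382, 1528, 1674, 1819, 1965, 2110, 2256, 2401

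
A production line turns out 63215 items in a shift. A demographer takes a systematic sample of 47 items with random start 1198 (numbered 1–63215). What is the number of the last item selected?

63068

k = 63215/47 = 1345
47th selection = r + (47−1)·k = 1198 + 46×1345 = 1198 + 61870 = 63068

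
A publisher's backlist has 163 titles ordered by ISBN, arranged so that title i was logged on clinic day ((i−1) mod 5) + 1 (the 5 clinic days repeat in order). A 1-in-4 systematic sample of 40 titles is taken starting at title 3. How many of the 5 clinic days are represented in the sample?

5

Consecutive selections differ by k = 4, so their clinic day numbers differ by 4 mod 5 = 4.
gcd(4, 5) = 1, so the sample visits 5/1 = 5 distinct residues mod 5.
Start 3 is clinic day 3; the clinic days hit are 1, 2, 3, 4, 5.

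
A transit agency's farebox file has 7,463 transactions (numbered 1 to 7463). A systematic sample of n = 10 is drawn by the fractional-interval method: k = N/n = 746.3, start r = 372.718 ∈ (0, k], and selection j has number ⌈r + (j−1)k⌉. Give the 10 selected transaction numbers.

373, 1120, 1866, 2612, 3358, 4105, 4851, 5597, 6344, 7090

j=1: r + 0k = 372.718 → ⌈·⌉ = 373
j=2: r + 1k = 1119.018 → ⌈·⌉ = 1120
j=3: r + 2k = 1865.318 → ⌈·⌉ = 1866
j=4: r + 3k = 2611.618 → ⌈·⌉ = 2612
j=5: r + 4k = 3357.918 → ⌈·⌉ = 3358
j=6: r + 5k = 4104.218 → ⌈·⌉ = 4105
j=7: r + 6k = 4850.518 → ⌈·⌉ = 4851
j=8: r + 7k = 5596.818 → ⌈·⌉ = 5597
j=9: r + 8k = 6343.118 → ⌈·⌉ = 6344
j=10: r + 9k = 7089.418 → ⌈·⌉ = 7090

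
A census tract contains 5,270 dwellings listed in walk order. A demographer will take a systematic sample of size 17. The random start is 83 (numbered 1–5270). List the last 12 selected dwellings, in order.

1633, 1943, 2253, 2563, 2873, 3183, 3493, 3803, 4113, 4423, 4733, 5043

k = N/n = 5270/17 = 310
6th selection = 83 + 5×310 = 1633
7th: 1633 + 310 = 1943
8th: 1943 + 310 = 2253
9th: 2253 + 310 = 2563
10th: 2563 + 310 = 2873
11th: 2873 + 310 = 3183
12th: 3183 + 310 = 3493
13th: 3493 + 310 = 3803
14th: 3803 + 310 = 4113
15th: 4113 + 310 = 4423
16th: 4423 + 310 = 4733
17th: 4733 + 310 = 5043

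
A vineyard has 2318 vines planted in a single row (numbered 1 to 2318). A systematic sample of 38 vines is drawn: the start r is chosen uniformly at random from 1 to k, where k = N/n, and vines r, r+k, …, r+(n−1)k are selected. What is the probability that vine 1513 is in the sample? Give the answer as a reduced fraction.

k = 2318/38 = 61.
Vine 1513 is selected iff r ≡ 1513 (mod 61); exactly one such r in {1,…,61}.
Inclusion probability = 1/61.

1/61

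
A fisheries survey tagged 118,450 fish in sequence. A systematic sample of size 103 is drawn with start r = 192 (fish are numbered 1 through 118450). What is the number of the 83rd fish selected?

94492

k = 118450/103 = 1150
83rd selection = r + (83−1)·k = 192 + 82×1150 = 192 + 94300 = 94492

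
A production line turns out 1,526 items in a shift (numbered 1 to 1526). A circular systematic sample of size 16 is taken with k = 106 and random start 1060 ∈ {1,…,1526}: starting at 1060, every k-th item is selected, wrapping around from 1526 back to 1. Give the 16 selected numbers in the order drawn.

1060, 1166, 1272, 1378, 1484, 64, 170, 276, 382, 488, 594, 700, 806, 912, 1018, 1124

Selection 1: 1060
Selection 2: 1060 + 106 = 1166
Selection 3: 1166 + 106 = 1272
Selection 4: 1272 + 106 = 1378
Selection 5: 1378 + 106 = 1484
Selection 6: 1484 + 106 = 1590 → 1590 − 1526 = 64
Selection 7: 64 + 106 = 170
Selection 8: 170 + 106 = 276
Selection 9: 276 + 106 = 382
Selection 10: 382 + 106 = 488
Selection 11: 488 + 106 = 594
Selection 12: 594 + 106 = 700
Selection 13: 700 + 106 = 806
Selection 14: 806 + 106 = 912
Selection 15: 912 + 106 = 1018
Selection 16: 1018 + 106 = 1124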